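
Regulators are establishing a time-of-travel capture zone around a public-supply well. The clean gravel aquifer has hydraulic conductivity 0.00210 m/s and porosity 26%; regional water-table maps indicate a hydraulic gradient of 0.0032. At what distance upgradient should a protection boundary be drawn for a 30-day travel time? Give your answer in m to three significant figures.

67.0 m

K = 0.00210 m/s × 86400 s/d = 181.4 m/d
Darcy flux q = K·i = 181.4 × 0.0032 = 0.5806 m/d
v_s = q/n_e = 0.5806/0.26 = 2.233 m/d
L = v × T = 2.233 × 30 = 66.99 m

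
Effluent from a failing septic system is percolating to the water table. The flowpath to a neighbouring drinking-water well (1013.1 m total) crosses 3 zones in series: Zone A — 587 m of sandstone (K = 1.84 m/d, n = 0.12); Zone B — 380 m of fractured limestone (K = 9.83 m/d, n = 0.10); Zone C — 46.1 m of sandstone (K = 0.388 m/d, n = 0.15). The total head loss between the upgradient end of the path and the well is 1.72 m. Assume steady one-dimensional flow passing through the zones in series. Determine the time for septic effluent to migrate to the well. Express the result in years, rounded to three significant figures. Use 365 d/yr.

87.6 years

Steady 1-D flow in series ⇒ the Darcy flux q is identical in every zone and the zone head losses add (resistances L/K in series).
Σ(L/K) = 587/1.84 + 380/9.83 + 46.1/0.388 = 319.0 + 38.66 + 118.8 = 476.5 d
q = ΔH / Σ(L/K) = 1.72 / 476.5 = 0.003610 m/d (same in every zone)
Zone A: v = q/n = 0.003610/0.12 = 0.03008 m/d → t_A = 587/0.03008 = 19510 d
Zone B: v = q/n = 0.003610/0.10 = 0.03610 m/d → t_B = 380/0.03610 = 10530 d
Zone C: v = q/n = 0.003610/0.15 = 0.02406 m/d → t_C = 46.1/0.02406 = 1916 d
Total t = 19510 + 10530 + 1916 = 31960 d
   = 31960 / 365 = 87.6 yr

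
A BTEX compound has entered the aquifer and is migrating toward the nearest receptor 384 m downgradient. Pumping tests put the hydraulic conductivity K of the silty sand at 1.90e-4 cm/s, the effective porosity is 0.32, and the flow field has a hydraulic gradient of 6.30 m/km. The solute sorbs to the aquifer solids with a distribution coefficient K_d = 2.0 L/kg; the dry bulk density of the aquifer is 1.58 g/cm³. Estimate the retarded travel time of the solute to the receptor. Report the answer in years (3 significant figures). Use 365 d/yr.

3540 years

K = 1.90e-4 cm/s × 864 = 0.1642 m/d
Darcy flux q = K·i = 0.1642 × 0.0063 = 0.001034 m/d
v_s = q/n_e = 0.001034/0.32 = 0.003232 m/d
Retardation R = 1 + ρ_b·K_d/n = 1 + 1.58×2.0/0.32 = 10.88
Contaminant velocity v_c = v/R = 0.003232/10.88 = 2.972e-4 m/d
t = L/v_c = 384/2.972e-4 = 1.292e6 d
   = 1.292e6/365 = 3540 yr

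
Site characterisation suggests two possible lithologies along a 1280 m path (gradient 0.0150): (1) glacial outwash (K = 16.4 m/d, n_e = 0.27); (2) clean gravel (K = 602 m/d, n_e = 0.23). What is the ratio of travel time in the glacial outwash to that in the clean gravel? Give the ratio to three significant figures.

43.1

Unit 1 (glacial outwash): v = 16.4×0.015/0.27 = 0.9111 m/d, t = 1280/0.9111 = 1405 d
Unit 2 (clean gravel): v = 602×0.015/0.23 = 39.26 m/d, t = 1280/39.26 = 32.60 d
t(glacial outwash) / t(clean gravel) = 1405/32.60 = 43.1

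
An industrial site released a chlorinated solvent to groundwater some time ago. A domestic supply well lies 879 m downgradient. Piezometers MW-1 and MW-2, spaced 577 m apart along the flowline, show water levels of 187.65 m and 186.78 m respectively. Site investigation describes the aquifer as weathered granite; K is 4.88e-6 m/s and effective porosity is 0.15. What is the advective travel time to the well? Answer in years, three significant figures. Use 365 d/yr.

568 years

Hydraulic gradient i = (187.65 − 186.78) / 577 = 0.87 / 577 = 0.001508
K = 4.88e-6 m/s × 86400 s/d = 0.4216 m/d
Darcy flux q = K·i = 0.4216 × 0.001508 = 6.357e-4 m/d
Seepage velocity v = q / n = 6.357e-4 / 0.15 = 0.004238 m/d
t = L / v = 879 / 0.004238 = 207400 d
   = 207400 / 365 = 568 yr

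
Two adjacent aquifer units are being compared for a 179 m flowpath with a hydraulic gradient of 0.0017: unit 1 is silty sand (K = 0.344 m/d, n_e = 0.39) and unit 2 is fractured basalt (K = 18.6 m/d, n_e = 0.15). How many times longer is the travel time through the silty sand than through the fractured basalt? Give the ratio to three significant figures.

Unit 1 (silty sand): v = 0.344×0.0017/0.39 = 0.001499 m/d, t = 179/0.001499 = 119400 d
Unit 2 (fractured basalt): v = 18.6×0.0017/0.15 = 0.2108 m/d, t = 179/0.2108 = 849.1 d
t(silty sand) / t(fractured basalt) = 119400/849.1 = 141

141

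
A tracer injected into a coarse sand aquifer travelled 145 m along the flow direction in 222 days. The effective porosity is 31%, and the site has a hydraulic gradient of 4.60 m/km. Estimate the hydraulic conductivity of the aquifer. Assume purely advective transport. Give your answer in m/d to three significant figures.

v = L / t = 145 / 222 = 0.6532 m/d
K = v · n / i = 0.6532 × 0.31 / 0.0046 = 44.0 m/d

44.0 m/d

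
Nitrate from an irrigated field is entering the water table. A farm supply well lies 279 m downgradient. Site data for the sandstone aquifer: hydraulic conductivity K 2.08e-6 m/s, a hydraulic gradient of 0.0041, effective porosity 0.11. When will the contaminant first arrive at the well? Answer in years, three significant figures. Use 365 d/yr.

114 years

K = 2.08e-6 m/s × 86400 s/d = 0.1797 m/d
Darcy flux q = K·i = 0.1797 × 0.0041 = 7.368e-4 m/d
v_s = q/n_e = 7.368e-4/0.11 = 0.006698 m/d
t = L / v = 279 / 0.006698 = 41650 d
   = 41650 / 365 = 114 yr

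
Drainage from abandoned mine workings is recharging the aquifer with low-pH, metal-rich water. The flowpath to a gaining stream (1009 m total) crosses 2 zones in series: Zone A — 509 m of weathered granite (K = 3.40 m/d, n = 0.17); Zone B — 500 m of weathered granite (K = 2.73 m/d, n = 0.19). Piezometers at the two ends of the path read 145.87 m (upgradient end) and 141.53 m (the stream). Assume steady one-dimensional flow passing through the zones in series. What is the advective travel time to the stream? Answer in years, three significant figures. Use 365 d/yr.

38.1 years

Total head drop ΔH = 145.87 − 141.53 = 4.34 m
Steady 1-D flow in series ⇒ the Darcy flux q is identical in every zone and the zone head losses add (resistances L/K in series).
Σ(L/K) = 509/3.40 + 500/2.73 = 149.7 + 183.2 = 332.9 d
q = ΔH / Σ(L/K) = 4.34 / 332.9 = 0.01304 m/d (same in every zone)
Zone A: v = q/n = 0.01304/0.17 = 0.07670 m/d → t_A = 509/0.07670 = 6636 d
Zone B: v = q/n = 0.01304/0.19 = 0.06862 m/d → t_B = 500/0.06862 = 7286 d
Total t = 6636 + 7286 = 13920 d
   = 13920 / 365 = 38.1 yr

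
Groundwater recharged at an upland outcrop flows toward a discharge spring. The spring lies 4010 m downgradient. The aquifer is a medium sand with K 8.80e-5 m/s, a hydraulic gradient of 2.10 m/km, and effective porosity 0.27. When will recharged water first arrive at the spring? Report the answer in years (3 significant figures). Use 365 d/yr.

K = 8.80e-5 m/s × 86400 s/d = 7.603 m/d
q = Ki = 7.603 × 0.0021 = 0.01597 m/d
v_s = q/n_e = 0.01597/0.27 = 0.05914 m/d
t = L / v = 4010 / 0.05914 = 67810 d
   = 67810 / 365 = 186 yr

186 years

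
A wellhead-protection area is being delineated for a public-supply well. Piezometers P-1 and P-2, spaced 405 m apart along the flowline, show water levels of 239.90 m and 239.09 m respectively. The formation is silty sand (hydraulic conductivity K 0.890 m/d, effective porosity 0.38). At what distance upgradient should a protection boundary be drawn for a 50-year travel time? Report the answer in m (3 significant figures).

85.5 m

Hydraulic gradient i = (239.90 − 239.09) / 405 = 0.81 / 405 = 0.002000
Darcy flux q = K·i = 0.890 × 0.002000 = 0.001780 m/d
Seepage velocity v = q / n = 0.001780 / 0.38 = 0.004684 m/d
T = 50 yr × 365 = 18250 d
L = v × T = 0.004684 × 18250 = 85.49 m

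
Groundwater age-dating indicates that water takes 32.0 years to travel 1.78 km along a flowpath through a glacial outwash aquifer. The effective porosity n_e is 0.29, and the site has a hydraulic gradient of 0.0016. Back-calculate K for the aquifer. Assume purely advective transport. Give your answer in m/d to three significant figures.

t = 32.0 years = 11680 d
L = 1.78 km = 1780 m
v = L / t = 1780 / 11680 = 0.1524 m/d
K = v · n / i = 0.1524 × 0.29 / 0.0016 = 27.6 m/d

27.6 m/d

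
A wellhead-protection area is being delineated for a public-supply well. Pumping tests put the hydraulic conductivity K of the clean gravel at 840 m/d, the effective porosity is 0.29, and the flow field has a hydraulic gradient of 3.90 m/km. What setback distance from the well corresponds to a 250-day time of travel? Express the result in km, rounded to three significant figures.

Darcy flux q = K·i = 840 × 0.0039 = 3.276 m/d
v_s = q/n_e = 3.276/0.29 = 11.30 m/d
L = v × T = 11.30 × 250 = 2824 m
   = 2.82 km

2.82 km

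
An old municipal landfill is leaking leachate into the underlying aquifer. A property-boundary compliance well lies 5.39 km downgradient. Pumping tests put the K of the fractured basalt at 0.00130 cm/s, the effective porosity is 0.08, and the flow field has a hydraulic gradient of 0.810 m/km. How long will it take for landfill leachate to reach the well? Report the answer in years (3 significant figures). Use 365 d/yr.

K = 0.00130 cm/s × 864 = 1.123 m/d
Darcy flux q = K·i = 1.123 × 8.1e-4 = 9.098e-4 m/d
v = Ki/n = 1.123·8.1e-4/0.08 = 0.01137 m/d
L = 5.39 km = 5390 m
t = L / v = 5390 / 0.01137 = 474000 d
   = 474000 / 365 = 1300 yr

1300 years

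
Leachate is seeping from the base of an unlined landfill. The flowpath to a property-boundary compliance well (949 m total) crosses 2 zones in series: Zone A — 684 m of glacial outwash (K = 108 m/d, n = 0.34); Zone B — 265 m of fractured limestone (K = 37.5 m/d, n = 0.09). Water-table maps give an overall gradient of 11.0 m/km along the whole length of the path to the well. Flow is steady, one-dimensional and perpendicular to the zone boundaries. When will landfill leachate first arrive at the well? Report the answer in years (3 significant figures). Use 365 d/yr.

Steady 1-D flow in series ⇒ the Darcy flux q is identical in every zone and the zone head losses add (resistances L/K in series).
Σ(L/K) = 684/108 + 265/37.5 = 6.333 + 7.067 = 13.40 d
K_eq = L_total / Σ(L/K) = 949 / 13.40 = 70.82 m/d
q = K_eq · i = 70.82 × 0.011 = 0.7790 m/d (same in every zone)
Zone A: v = q/n = 0.7790/0.34 = 2.291 m/d → t_A = 684/2.291 = 298.5 d
Zone B: v = q/n = 0.7790/0.09 = 8.656 m/d → t_B = 265/8.656 = 30.62 d
Total t = 298.5 + 30.62 = 329.1 d
   = 329.1 / 365 = 0.902 yr

0.902 years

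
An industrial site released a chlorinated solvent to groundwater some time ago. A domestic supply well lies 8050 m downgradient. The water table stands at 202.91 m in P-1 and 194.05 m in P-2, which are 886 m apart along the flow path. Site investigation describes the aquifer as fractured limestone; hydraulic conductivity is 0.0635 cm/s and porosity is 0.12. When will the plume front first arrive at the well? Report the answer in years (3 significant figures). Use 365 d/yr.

4.82 years

Hydraulic gradient i = (202.91 − 194.05) / 886 = 8.86 / 886 = 0.01000
K = 0.0635 cm/s × 864 = 54.86 m/d
Specific discharge q = 54.86 × 0.01000 = 0.5486 m/d
Seepage velocity v = q / n = 0.5486 / 0.12 = 4.572 m/d
t = L / v = 8050 / 4.572 = 1761 d
   = 1761 / 365 = 4.82 yr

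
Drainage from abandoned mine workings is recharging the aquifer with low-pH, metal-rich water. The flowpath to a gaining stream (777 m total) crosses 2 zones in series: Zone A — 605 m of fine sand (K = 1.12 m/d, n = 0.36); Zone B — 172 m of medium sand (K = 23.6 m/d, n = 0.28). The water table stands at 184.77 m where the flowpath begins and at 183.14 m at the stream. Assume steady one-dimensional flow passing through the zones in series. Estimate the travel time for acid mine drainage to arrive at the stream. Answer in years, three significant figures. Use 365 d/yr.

245 years

Total head drop ΔH = 184.77 − 183.14 = 1.63 m
Continuity: the same q passes through each zone, so ΔH = q·Σ(L_j/K_j) — the zones act as resistances in series.
Σ(L/K) = 605/1.12 + 172/23.6 = 540.2 + 7.288 = 547.5 d
q = ΔH / Σ(L/K) = 1.63 / 547.5 = 0.002977 m/d (same in every zone)
Zone A: v = q/n = 0.002977/0.36 = 0.008270 m/d → t_A = 605/0.008270 = 73150 d
Zone B: v = q/n = 0.002977/0.28 = 0.01063 m/d → t_B = 172/0.01063 = 16180 d
Total t = 73150 + 16180 = 89330 d
   = 89330 / 365 = 245 yr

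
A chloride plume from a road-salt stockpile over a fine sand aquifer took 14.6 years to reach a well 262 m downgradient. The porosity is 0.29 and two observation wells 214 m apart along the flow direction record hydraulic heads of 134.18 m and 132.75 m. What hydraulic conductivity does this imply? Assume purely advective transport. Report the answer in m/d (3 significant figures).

2.13 m/d

Hydraulic gradient i = (134.18 − 132.75) / 214 = 1.43 / 214 = 0.006682
t = 14.6 years = 5329 d
v = L / t = 262 / 5329 = 0.04916 m/d
K = v · n / i = 0.04916 × 0.29 / 0.006682 = 2.13 m/d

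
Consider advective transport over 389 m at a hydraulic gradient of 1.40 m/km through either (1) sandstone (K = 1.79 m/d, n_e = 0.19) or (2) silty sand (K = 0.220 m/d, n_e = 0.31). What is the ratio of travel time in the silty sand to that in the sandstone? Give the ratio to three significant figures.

Unit 1 (sandstone): v = 1.79×0.0014/0.19 = 0.01319 m/d, t = 389/0.01319 = 29490 d
Unit 2 (silty sand): v = 0.220×0.0014/0.31 = 9.935e-4 m/d, t = 389/9.935e-4 = 391500 d
t(silty sand) / t(sandstone) = 391500/29490 = 13.3

13.3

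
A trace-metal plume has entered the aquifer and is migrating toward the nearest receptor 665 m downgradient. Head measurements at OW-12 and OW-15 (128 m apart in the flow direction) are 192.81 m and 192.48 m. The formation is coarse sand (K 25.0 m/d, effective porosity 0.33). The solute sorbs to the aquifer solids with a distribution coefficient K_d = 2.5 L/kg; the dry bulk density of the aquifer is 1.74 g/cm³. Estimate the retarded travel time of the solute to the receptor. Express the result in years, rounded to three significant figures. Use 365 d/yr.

Hydraulic gradient i = (192.81 − 192.48) / 128 = 0.33 / 128 = 0.002578
Darcy flux q = K·i = 25.0 × 0.002578 = 0.06445 m/d
Seepage velocity v = q / n = 0.06445 / 0.33 = 0.1953 m/d
Retardation R = 1 + ρ_b·K_d/n = 1 + 1.74×2.5/0.33 = 14.18
Contaminant velocity v_c = v/R = 0.1953/14.18 = 0.01377 m/d
t = L/v_c = 665/0.01377 = 48290 d
   = 48290/365 = 132 yr

132 years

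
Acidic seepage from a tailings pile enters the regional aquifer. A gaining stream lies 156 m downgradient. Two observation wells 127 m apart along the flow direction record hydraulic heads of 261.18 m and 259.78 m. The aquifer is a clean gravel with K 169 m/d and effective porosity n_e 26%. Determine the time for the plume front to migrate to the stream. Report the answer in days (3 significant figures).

Hydraulic gradient i = (261.18 − 259.78) / 127 = 1.40 / 127 = 0.01102
Darcy flux q = K·i = 169 × 0.01102 = 1.863 m/d
v_s = q/n_e = 1.863/0.26 = 7.165 m/d
t = L / v = 156 / 7.165 = 21.77 d

21.8 days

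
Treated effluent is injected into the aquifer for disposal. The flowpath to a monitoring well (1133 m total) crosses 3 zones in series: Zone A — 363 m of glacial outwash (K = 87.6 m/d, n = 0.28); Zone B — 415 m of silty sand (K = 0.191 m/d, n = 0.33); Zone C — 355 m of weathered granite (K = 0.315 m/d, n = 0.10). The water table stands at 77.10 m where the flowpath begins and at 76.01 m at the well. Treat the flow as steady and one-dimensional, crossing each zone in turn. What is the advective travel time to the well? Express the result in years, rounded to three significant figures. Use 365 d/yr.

2280 years

Total head drop ΔH = 77.10 − 76.01 = 1.09 m
Continuity: the same q passes through each zone, so ΔH = q·Σ(L_j/K_j) — the zones act as resistances in series.
Σ(L/K) = 363/87.6 + 415/0.191 + 355/0.315 = 4.144 + 2173 + 1127 = 3304 d
q = ΔH / Σ(L/K) = 1.09 / 3304 = 3.299e-4 m/d (same in every zone)
Zone A: v = q/n = 3.299e-4/0.28 = 0.001178 m/d → t_A = 363/0.001178 = 308100 d
Zone B: v = q/n = 3.299e-4/0.33 = 9.997e-4 m/d → t_B = 415/9.997e-4 = 415100 d
Zone C: v = q/n = 3.299e-4/0.10 = 0.003299 m/d → t_C = 355/0.003299 = 107600 d
Total t = 308100 + 415100 + 107600 = 830800 d
   = 830800 / 365 = 2280 yr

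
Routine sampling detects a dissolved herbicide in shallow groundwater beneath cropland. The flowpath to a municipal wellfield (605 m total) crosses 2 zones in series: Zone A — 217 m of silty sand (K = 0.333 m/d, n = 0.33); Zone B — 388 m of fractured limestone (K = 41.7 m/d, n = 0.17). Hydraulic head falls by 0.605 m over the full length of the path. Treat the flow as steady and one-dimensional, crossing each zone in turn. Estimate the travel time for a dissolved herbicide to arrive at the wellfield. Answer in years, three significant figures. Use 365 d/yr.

412 years

Steady 1-D flow in series ⇒ the Darcy flux q is identical in every zone and the zone head losses add (resistances L/K in series).
Σ(L/K) = 217/0.333 + 388/41.7 = 651.7 + 9.305 = 661.0 d
q = ΔH / Σ(L/K) = 0.605 / 661.0 = 9.153e-4 m/d (same in every zone)
Zone A: v = q/n = 9.153e-4/0.33 = 0.002774 m/d → t_A = 217/0.002774 = 78230 d
Zone B: v = q/n = 9.153e-4/0.17 = 0.005384 m/d → t_B = 388/0.005384 = 72060 d
Total t = 78230 + 72060 = 150300 d
   = 150300 / 365 = 412 yr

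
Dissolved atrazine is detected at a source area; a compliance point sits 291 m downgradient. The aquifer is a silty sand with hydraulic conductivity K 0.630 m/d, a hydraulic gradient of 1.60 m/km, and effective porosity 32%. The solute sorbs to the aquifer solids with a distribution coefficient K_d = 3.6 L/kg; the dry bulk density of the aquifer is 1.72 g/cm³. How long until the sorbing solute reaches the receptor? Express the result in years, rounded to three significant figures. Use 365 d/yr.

Specific discharge q = 0.630 × 0.0016 = 0.001008 m/d
Average linear velocity = 0.001008 / 0.32 = 0.003150 m/d
Retardation R = 1 + ρ_b·K_d/n = 1 + 1.72×3.6/0.32 = 20.35
Contaminant velocity v_c = v/R = 0.003150/20.35 = 1.548e-4 m/d
t = L/v_c = 291/1.548e-4 = 1.880e6 d
   = 1.880e6/365 = 5150 yr

5150 years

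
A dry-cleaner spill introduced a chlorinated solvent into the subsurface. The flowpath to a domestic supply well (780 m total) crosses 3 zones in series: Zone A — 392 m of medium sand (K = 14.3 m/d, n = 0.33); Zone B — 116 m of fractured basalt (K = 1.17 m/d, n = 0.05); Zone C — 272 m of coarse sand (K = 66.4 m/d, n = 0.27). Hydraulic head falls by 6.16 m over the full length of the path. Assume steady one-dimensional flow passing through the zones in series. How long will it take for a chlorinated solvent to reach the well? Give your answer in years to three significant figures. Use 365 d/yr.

12.1 years

Continuity: the same q passes through each zone, so ΔH = q·Σ(L_j/K_j) — the zones act as resistances in series.
Σ(L/K) = 392/14.3 + 116/1.17 + 272/66.4 = 27.41 + 99.15 + 4.096 = 130.7 d
q = ΔH / Σ(L/K) = 6.16 / 130.7 = 0.04715 m/d (same in every zone)
Zone A: v = q/n = 0.04715/0.33 = 0.1429 m/d → t_A = 392/0.1429 = 2744 d
Zone B: v = q/n = 0.04715/0.05 = 0.9429 m/d → t_B = 116/0.9429 = 123.0 d
Zone C: v = q/n = 0.04715/0.27 = 0.1746 m/d → t_C = 272/0.1746 = 1558 d
Total t = 2744 + 123.0 + 1558 = 4424 d
   = 4424 / 365 = 12.1 yr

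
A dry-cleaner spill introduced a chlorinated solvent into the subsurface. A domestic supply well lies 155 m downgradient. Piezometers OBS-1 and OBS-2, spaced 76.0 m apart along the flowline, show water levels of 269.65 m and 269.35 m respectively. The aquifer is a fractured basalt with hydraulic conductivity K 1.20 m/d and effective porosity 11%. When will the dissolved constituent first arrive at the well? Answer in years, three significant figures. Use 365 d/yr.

9.86 years

Hydraulic gradient i = (269.65 − 269.35) / 76.0 = 0.30 / 76.0 = 0.003947
q = Ki = 1.20 × 0.003947 = 0.004737 m/d
Average linear velocity = 0.004737 / 0.11 = 0.04306 m/d
t = L / v = 155 / 0.04306 = 3599 d
   = 3599 / 365 = 9.86 yr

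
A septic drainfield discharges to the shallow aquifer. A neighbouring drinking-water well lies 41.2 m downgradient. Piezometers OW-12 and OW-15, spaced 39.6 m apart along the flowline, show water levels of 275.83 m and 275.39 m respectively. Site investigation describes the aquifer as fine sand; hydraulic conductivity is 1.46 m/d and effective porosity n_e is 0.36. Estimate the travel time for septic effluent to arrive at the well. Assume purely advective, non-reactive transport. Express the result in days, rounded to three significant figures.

914 days

Hydraulic gradient i = (275.83 − 275.39) / 39.6 = 0.44 / 39.6 = 0.01111
Darcy flux q = K·i = 1.46 × 0.01111 = 0.01622 m/d
Average linear velocity = 0.01622 / 0.36 = 0.04506 m/d
t = L / v = 41.2 / 0.04506 = 914.3 d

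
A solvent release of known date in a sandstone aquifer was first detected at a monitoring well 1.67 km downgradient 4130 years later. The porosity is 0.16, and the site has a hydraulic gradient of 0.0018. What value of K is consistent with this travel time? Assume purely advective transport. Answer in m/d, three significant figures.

0.0985 m/d

t = 4130 years = 1.507e6 d
L = 1.67 km = 1670 m
v = L / t = 1670 / 1.507e6 = 0.001108 m/d
K = v · n / i = 0.001108 × 0.16 / 0.0018 = 0.0985 m/d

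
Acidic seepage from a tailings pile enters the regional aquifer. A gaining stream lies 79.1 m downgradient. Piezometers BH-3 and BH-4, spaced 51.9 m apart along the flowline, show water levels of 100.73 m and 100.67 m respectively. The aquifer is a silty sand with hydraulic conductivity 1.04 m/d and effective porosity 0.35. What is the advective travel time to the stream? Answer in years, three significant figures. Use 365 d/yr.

63.1 years

Hydraulic gradient i = (100.73 − 100.67) / 51.9 = 0.06 / 51.9 = 0.001156
q = Ki = 1.04 × 0.001156 = 0.001202 m/d
v_s = q/n_e = 0.001202/0.35 = 0.003435 m/d
t = L / v = 79.1 / 0.003435 = 23030 d
   = 23030 / 365 = 63.1 yr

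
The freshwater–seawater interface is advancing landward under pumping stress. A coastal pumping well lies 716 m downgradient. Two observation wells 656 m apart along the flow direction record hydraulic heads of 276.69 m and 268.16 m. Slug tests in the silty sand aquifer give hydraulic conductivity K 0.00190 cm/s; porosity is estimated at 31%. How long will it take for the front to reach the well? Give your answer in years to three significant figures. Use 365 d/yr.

28.5 years

Hydraulic gradient i = (276.69 − 268.16) / 656 = 8.53 / 656 = 0.01300
K = 0.00190 cm/s × 864 = 1.642 m/d
q = Ki = 1.642 × 0.01300 = 0.02135 m/d
Seepage velocity v = q / n = 0.02135 / 0.31 = 0.06886 m/d
t = L / v = 716 / 0.06886 = 10400 d
   = 10400 / 365 = 28.5 yr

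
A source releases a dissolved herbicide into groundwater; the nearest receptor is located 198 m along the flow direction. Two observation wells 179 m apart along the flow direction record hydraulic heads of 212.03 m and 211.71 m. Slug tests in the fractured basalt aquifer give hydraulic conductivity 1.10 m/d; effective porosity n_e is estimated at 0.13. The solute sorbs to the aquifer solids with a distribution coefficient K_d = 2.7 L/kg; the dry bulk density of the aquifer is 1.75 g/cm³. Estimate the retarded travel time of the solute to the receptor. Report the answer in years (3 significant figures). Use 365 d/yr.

1340 years

Hydraulic gradient i = (212.03 − 211.71) / 179 = 0.32 / 179 = 0.001788
q = Ki = 1.10 × 0.001788 = 0.001966 m/d
Seepage velocity v = q / n = 0.001966 / 0.13 = 0.01513 m/d
Retardation R = 1 + ρ_b·K_d/n = 1 + 1.75×2.7/0.13 = 37.35
Contaminant velocity v_c = v/R = 0.01513/37.35 = 4.050e-4 m/d
t = L/v_c = 198/4.050e-4 = 488800 d
   = 488800/365 = 1340 yr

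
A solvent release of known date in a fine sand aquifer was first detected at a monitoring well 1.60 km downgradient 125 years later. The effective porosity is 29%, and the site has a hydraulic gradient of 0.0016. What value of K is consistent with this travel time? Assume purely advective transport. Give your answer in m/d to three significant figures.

6.36 m/d

t = 125 years = 45630 d
L = 1.60 km = 1600 m
v = L / t = 1600 / 45630 = 0.03507 m/d
K = v · n / i = 0.03507 × 0.29 / 0.0016 = 6.36 m/d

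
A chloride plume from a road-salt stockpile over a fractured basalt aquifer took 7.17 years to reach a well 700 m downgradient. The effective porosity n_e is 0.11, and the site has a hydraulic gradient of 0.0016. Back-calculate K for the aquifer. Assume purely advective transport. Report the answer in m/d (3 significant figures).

t = 7.17 years = 2617 d
v = L / t = 700 / 2617 = 0.2675 m/d
K = v · n / i = 0.2675 × 0.11 / 0.0016 = 18.4 m/d

18.4 m/d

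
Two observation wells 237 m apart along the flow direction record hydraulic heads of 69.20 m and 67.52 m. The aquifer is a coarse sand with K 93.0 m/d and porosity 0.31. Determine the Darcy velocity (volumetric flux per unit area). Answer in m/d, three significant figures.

Hydraulic gradient i = (69.20 − 67.52) / 237 = 1.68 / 237 = 0.007089
Specific discharge q = 93.0 × 0.007089 = 0.6592 m/d

0.659 m/d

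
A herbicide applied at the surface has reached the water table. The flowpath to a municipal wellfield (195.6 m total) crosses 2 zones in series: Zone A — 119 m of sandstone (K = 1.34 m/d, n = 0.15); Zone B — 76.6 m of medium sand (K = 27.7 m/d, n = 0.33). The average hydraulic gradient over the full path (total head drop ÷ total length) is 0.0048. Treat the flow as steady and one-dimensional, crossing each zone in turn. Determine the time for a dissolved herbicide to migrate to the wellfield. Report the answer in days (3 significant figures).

4210 days

For zones in series the flux q is common to all zones; the equivalent conductivity is the harmonic (thickness-weighted) mean, K_eq = L_total / Σ(L_j/K_j).
Σ(L/K) = 119/1.34 + 76.6/27.7 = 88.81 + 2.765 = 91.57 d
K_eq = L_total / Σ(L/K) = 195.6 / 91.57 = 2.136 m/d
q = K_eq · i = 2.136 × 0.0048 = 0.01025 m/d (same in every zone)
Zone A: v = q/n = 0.01025/0.15 = 0.06835 m/d → t_A = 119/0.06835 = 1741 d
Zone B: v = q/n = 0.01025/0.33 = 0.03107 m/d → t_B = 76.6/0.03107 = 2465 d
Total t = 1741 + 2465 = 4206 d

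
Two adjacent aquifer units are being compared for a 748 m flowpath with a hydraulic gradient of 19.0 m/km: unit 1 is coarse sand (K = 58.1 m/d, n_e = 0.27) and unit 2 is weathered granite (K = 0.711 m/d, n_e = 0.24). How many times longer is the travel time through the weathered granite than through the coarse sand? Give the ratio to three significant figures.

72.6

Unit 1 (coarse sand): v = 58.1×0.019/0.27 = 4.089 m/d, t = 748/4.089 = 183.0 d
Unit 2 (weathered granite): v = 0.711×0.019/0.24 = 0.05629 m/d, t = 748/0.05629 = 13290 d
t(weathered granite) / t(coarse sand) = 13290/183.0 = 72.6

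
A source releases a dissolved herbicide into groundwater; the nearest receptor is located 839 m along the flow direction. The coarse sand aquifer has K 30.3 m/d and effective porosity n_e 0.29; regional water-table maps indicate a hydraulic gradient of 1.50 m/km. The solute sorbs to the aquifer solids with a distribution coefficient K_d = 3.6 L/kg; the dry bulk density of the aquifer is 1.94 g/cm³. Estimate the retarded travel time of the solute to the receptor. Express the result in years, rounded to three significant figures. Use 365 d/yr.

q = Ki = 30.3 × 0.0015 = 0.04545 m/d
v_s = q/n_e = 0.04545/0.29 = 0.1567 m/d
Retardation R = 1 + ρ_b·K_d/n = 1 + 1.94×3.6/0.29 = 25.08
Contaminant velocity v_c = v/R = 0.1567/25.08 = 0.006248 m/d
t = L/v_c = 839/0.006248 = 134300 d
   = 134300/365 = 368 yr

368 years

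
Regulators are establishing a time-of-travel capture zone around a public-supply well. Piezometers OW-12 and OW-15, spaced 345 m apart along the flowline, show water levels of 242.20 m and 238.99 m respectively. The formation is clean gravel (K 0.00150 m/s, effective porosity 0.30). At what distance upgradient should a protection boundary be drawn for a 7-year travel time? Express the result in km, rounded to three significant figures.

Hydraulic gradient i = (242.20 − 238.99) / 345 = 3.21 / 345 = 0.009304
K = 0.00150 m/s × 86400 s/d = 129.6 m/d
Specific discharge q = 129.6 × 0.009304 = 1.206 m/d
v_s = q/n_e = 1.206/0.30 = 4.019 m/d
T = 7 yr × 365 = 2555 d
L = v × T = 4.019 × 2555 = 10270 m
   = 10.3 km

10.3 km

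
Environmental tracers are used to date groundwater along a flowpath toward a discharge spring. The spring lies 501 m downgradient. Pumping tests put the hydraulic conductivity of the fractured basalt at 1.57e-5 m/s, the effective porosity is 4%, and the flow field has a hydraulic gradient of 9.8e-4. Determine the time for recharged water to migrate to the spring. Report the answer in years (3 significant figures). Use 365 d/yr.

41.3 years

K = 1.57e-5 m/s × 86400 s/d = 1.356 m/d
Darcy flux q = K·i = 1.356 × 9.8e-4 = 0.001329 m/d
Seepage velocity v = q / n = 0.001329 / 0.04 = 0.03323 m/d
t = L / v = 501 / 0.03323 = 15080 d
   = 15080 / 365 = 41.3 yr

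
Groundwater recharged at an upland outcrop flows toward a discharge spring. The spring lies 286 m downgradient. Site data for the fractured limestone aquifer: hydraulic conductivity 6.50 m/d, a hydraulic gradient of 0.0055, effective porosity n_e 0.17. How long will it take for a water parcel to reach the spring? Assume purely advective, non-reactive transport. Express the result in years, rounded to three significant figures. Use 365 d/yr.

3.73 years

q = Ki = 6.50 × 0.0055 = 0.03575 m/d
v_s = q/n_e = 0.03575/0.17 = 0.2103 m/d
t = L / v = 286 / 0.2103 = 1360 d
   = 1360 / 365 = 3.73 yr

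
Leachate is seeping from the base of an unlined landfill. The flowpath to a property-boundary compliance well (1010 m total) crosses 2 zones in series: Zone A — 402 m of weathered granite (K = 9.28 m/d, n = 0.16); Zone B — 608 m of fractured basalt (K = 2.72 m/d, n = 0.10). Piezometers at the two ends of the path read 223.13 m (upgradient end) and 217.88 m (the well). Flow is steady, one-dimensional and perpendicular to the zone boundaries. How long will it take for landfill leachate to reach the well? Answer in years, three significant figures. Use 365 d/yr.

Total head drop ΔH = 223.13 − 217.88 = 5.25 m
Continuity: the same q passes through each zone, so ΔH = q·Σ(L_j/K_j) — the zones act as resistances in series.
Σ(L/K) = 402/9.28 + 608/2.72 = 43.32 + 223.5 = 266.8 d
q = ΔH / Σ(L/K) = 5.25 / 266.8 = 0.01967 m/d (same in every zone)
Zone A: v = q/n = 0.01967/0.16 = 0.1230 m/d → t_A = 402/0.1230 = 3269 d
Zone B: v = q/n = 0.01967/0.10 = 0.1967 m/d → t_B = 608/0.1967 = 3090 d
Total t = 3269 + 3090 = 6360 d
   = 6360 / 365 = 17.4 yr

17.4 years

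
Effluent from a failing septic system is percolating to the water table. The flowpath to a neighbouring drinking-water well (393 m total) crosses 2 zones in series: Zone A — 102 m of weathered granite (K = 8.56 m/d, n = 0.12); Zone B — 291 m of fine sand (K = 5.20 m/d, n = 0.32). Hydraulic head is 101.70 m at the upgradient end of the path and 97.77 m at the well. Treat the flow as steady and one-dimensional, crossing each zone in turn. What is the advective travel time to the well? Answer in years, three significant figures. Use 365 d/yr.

Total head drop ΔH = 101.70 − 97.77 = 3.93 m
Continuity: the same q passes through each zone, so ΔH = q·Σ(L_j/K_j) — the zones act as resistances in series.
Σ(L/K) = 102/8.56 + 291/5.20 = 11.92 + 55.96 = 67.88 d
q = ΔH / Σ(L/K) = 3.93 / 67.88 = 0.05790 m/d (same in every zone)
Zone A: v = q/n = 0.05790/0.12 = 0.4825 m/d → t_A = 102/0.4825 = 211.4 d
Zone B: v = q/n = 0.05790/0.32 = 0.1809 m/d → t_B = 291/0.1809 = 1608 d
Total t = 211.4 + 1608 = 1820 d
   = 1820 / 365 = 4.99 yr

4.99 years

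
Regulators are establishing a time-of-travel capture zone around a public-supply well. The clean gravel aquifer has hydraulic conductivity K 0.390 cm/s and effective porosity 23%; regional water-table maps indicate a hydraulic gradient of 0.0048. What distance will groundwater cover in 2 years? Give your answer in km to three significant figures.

5.13 km

K = 0.390 cm/s × 864 = 337.0 m/d
Specific discharge q = 337.0 × 0.0048 = 1.617 m/d
v_s = q/n_e = 1.617/0.23 = 7.032 m/d
T = 2 yr × 365 = 730 d
L = v × T = 7.032 × 730 = 5134 m
   = 5.13 km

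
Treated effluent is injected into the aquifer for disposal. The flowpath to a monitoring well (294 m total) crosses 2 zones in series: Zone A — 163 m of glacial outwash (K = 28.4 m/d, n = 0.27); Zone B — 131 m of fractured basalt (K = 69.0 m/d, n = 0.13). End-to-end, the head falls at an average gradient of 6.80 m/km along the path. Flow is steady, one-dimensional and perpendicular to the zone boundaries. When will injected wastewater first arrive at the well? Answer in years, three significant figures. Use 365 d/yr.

0.639 years

For zones in series the flux q is common to all zones; the equivalent conductivity is the harmonic (thickness-weighted) mean, K_eq = L_total / Σ(L_j/K_j).
Σ(L/K) = 163/28.4 + 131/69.0 = 5.739 + 1.899 = 7.638 d
K_eq = L_total / Σ(L/K) = 294 / 7.638 = 38.49 m/d
q = K_eq · i = 38.49 × 0.0068 = 0.2617 m/d (same in every zone)
Zone A: v = q/n = 0.2617/0.27 = 0.9694 m/d → t_A = 163/0.9694 = 168.1 d
Zone B: v = q/n = 0.2617/0.13 = 2.013 m/d → t_B = 131/2.013 = 65.06 d
Total t = 168.1 + 65.06 = 233.2 d
   = 233.2 / 365 = 0.639 yr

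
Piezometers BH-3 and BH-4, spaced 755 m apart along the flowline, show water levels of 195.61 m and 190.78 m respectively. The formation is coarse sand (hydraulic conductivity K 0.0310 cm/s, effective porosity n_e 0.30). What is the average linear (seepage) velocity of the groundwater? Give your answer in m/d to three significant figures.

Hydraulic gradient i = (195.61 − 190.78) / 755 = 4.83 / 755 = 0.006397
K = 0.0310 cm/s × 864 = 26.78 m/d
Darcy flux q = K·i = 26.78 × 0.006397 = 0.1713 m/d
Seepage velocity v = q / n = 0.1713 / 0.30 = 0.5712 m/d

0.571 m/d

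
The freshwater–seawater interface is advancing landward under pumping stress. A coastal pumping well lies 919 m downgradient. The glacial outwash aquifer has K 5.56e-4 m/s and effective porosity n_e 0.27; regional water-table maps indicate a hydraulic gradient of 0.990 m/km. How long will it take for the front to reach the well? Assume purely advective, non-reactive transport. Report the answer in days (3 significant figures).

K = 5.56e-4 m/s × 86400 s/d = 48.04 m/d
Specific discharge q = 48.04 × 9.9e-4 = 0.04756 m/d
v_s = q/n_e = 0.04756/0.27 = 0.1761 m/d
t = L / v = 919 / 0.1761 = 5217 d

5220 days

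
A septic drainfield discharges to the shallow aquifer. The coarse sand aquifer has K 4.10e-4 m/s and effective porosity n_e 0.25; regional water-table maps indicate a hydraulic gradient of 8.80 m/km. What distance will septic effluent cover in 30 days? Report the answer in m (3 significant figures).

K = 4.10e-4 m/s × 86400 s/d = 35.42 m/d
Darcy flux q = K·i = 35.42 × 0.0088 = 0.3117 m/d
Seepage velocity v = q / n = 0.3117 / 0.25 = 1.247 m/d
L = v × T = 1.247 × 30 = 37.41 m

37.4 m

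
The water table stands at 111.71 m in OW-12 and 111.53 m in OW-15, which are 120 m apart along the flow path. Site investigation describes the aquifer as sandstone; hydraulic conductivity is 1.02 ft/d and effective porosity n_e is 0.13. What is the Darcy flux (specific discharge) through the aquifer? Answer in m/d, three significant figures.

4.66e-4 m/d

Hydraulic gradient i = (111.71 − 111.53) / 120 = 0.18 / 120 = 0.001500
K = 1.02 ft/d × 0.3048 = 0.3109 m/d
q = Ki = 0.3109 × 0.001500 = 4.663e-4 m/d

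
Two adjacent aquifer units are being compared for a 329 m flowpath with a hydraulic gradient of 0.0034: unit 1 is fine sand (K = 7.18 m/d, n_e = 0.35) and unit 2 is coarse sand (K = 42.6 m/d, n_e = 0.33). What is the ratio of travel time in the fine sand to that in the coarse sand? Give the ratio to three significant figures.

6.29

Unit 1 (fine sand): v = 7.18×0.0034/0.35 = 0.06975 m/d, t = 329/0.06975 = 4717 d
Unit 2 (coarse sand): v = 42.6×0.0034/0.33 = 0.4389 m/d, t = 329/0.4389 = 749.6 d
t(fine sand) / t(coarse sand) = 4717/749.6 = 6.29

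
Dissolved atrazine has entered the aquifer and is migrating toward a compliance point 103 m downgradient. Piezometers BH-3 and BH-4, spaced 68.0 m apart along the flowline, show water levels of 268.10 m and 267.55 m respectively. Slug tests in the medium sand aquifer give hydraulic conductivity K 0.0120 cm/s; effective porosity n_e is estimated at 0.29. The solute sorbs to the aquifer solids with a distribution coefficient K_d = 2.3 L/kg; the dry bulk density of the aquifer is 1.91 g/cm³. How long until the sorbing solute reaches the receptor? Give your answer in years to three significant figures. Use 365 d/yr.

15.8 years

Hydraulic gradient i = (268.10 − 267.55) / 68.0 = 0.55 / 68.0 = 0.008088
K = 0.0120 cm/s × 864 = 10.37 m/d
Darcy flux q = K·i = 10.37 × 0.008088 = 0.08386 m/d
v_s = q/n_e = 0.08386/0.29 = 0.2892 m/d
Retardation R = 1 + ρ_b·K_d/n = 1 + 1.91×2.3/0.29 = 16.15
Contaminant velocity v_c = v/R = 0.2892/16.15 = 0.01791 m/d
t = L/v_c = 103/0.01791 = 5752 d
   = 5752/365 = 15.8 yr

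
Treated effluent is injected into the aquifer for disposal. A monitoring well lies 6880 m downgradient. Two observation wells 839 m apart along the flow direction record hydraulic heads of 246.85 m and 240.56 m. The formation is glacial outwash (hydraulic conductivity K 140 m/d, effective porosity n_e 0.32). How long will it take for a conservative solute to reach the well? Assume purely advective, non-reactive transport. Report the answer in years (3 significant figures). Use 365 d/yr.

Hydraulic gradient i = (246.85 − 240.56) / 839 = 6.29 / 839 = 0.007497
q = Ki = 140 × 0.007497 = 1.050 m/d
Seepage velocity v = q / n = 1.050 / 0.32 = 3.280 m/d
t = L / v = 6880 / 3.280 = 2098 d
   = 2098 / 365 = 5.75 yr

5.75 years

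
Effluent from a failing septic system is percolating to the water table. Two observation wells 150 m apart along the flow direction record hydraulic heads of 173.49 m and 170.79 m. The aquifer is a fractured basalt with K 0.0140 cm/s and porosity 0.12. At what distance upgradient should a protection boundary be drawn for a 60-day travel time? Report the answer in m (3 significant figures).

Hydraulic gradient i = (173.49 − 170.79) / 150 = 2.70 / 150 = 0.01800
K = 0.0140 cm/s × 864 = 12.10 m/d
Specific discharge q = 12.10 × 0.01800 = 0.2177 m/d
v = Ki/n = 12.10·0.01800/0.12 = 1.814 m/d
L = v × T = 1.814 × 60 = 108.9 m

109 m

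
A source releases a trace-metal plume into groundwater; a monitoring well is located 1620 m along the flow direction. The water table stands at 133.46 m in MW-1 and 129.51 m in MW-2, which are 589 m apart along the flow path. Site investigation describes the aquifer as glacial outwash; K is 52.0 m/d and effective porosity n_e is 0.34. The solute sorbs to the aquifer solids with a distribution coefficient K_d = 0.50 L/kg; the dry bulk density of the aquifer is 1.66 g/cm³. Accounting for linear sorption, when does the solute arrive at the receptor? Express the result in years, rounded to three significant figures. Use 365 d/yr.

14.9 years

Hydraulic gradient i = (133.46 − 129.51) / 589 = 3.95 / 589 = 0.006706
q = Ki = 52.0 × 0.006706 = 0.3487 m/d
Average linear velocity = 0.3487 / 0.34 = 1.026 m/d
Retardation R = 1 + ρ_b·K_d/n = 1 + 1.66×0.50/0.34 = 3.441
Contaminant velocity v_c = v/R = 1.026/3.441 = 0.2981 m/d
t = L/v_c = 1620/0.2981 = 5435 d
   = 5435/365 = 14.9 yr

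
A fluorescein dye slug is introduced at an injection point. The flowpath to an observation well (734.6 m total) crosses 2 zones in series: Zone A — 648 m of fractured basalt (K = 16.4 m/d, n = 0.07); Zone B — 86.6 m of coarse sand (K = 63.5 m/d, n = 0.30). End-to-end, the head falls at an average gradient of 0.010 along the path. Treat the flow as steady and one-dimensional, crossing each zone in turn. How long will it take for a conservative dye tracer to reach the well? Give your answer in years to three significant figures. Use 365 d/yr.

1.09 years

Steady 1-D flow in series ⇒ the Darcy flux q is identical in every zone and the zone head losses add (resistances L/K in series).
Σ(L/K) = 648/16.4 + 86.6/63.5 = 39.51 + 1.364 = 40.88 d
K_eq = L_total / Σ(L/K) = 734.6 / 40.88 = 17.97 m/d
q = K_eq · i = 17.97 × 0.010 = 0.1797 m/d (same in every zone)
Zone A: v = q/n = 0.1797/0.07 = 2.567 m/d → t_A = 648/2.567 = 252.4 d
Zone B: v = q/n = 0.1797/0.30 = 0.5990 m/d → t_B = 86.6/0.5990 = 144.6 d
Total t = 252.4 + 144.6 = 397.0 d
   = 397.0 / 365 = 1.09 yr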